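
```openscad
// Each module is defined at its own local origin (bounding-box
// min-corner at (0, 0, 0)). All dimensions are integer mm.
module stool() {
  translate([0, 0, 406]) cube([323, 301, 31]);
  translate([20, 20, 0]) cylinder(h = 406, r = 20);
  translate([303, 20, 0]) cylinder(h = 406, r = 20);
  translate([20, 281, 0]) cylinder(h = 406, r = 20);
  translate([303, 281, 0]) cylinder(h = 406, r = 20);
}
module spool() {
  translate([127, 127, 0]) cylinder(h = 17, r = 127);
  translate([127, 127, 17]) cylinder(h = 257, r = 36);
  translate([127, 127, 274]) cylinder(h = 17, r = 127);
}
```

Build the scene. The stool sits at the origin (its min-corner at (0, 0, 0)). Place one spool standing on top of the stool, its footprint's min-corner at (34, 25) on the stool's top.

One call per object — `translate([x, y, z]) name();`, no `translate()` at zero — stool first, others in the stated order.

stool();
translate([34, 25, 437]) spool();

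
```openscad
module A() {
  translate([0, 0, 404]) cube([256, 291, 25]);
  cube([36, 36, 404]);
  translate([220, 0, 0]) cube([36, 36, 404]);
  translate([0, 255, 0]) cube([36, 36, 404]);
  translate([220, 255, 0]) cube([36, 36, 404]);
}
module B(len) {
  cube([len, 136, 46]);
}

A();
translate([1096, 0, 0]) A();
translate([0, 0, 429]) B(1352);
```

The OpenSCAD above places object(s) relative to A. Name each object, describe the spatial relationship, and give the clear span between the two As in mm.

Second stool starts at x = 1096; first ends at x = 256; clear span = 1096 − 256 = 840 mm.

A is a stool. B is a beam. A beam spans the tops of two stools. The clear span between the two stools is 840 mm.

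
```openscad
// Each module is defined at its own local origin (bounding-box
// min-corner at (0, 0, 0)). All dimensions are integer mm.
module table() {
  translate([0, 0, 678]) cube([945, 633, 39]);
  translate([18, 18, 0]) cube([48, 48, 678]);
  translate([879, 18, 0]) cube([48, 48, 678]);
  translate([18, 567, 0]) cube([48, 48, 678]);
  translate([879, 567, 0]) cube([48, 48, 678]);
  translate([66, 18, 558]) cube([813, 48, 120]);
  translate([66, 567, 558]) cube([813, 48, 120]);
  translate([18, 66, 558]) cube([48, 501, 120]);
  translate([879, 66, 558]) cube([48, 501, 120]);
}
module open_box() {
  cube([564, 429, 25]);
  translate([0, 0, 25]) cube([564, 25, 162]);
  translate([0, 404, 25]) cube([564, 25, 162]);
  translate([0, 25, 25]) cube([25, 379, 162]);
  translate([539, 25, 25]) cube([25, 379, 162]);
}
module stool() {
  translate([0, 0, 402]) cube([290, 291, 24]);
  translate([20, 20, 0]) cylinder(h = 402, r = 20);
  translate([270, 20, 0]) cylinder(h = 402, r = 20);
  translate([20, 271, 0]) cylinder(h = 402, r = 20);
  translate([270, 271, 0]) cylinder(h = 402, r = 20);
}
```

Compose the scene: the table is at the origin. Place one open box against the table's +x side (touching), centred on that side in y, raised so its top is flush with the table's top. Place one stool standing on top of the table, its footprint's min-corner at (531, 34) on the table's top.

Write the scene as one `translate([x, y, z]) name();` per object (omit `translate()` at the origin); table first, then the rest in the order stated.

table();
translate([945, 102, 530]) open_box();
translate([531, 34, 717]) stool();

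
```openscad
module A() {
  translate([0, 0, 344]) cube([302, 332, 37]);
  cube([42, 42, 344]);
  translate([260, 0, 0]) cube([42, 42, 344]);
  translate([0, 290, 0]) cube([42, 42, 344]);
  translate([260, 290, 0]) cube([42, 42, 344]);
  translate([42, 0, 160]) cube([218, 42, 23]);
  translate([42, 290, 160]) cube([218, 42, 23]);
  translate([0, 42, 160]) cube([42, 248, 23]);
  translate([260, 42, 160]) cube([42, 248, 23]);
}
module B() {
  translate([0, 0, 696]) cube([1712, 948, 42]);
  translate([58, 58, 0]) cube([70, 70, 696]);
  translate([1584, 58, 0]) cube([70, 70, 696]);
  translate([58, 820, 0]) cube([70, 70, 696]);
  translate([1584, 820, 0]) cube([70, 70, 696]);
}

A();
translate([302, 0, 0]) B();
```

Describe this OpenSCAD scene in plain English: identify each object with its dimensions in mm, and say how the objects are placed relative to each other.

A is a four-legged stool. The seat is a 302×332×37 mm slab whose top surface is at z = 381 mm; four square legs, each 42×42 mm in cross-section, run from the floor (z = 0) to the underside of the seat, each flush with a corner of the seat. Four stretchers, 42 mm wide and 23 mm tall, connect adjacent legs with their undersides at z = 160 mm, each running between the inner faces of the legs it joins and aligned with the legs' outer faces on the other axis.

B is a table: top 1712 mm (x) × 948 mm (y), 42 mm thick, upper face at z = 738 mm, on four 70×70 mm square legs, each inset 58 mm from the nearest pair of top edges, running from z = 0 to the bottom of the top.

The table is against the stool's +x side, with their −y faces flush.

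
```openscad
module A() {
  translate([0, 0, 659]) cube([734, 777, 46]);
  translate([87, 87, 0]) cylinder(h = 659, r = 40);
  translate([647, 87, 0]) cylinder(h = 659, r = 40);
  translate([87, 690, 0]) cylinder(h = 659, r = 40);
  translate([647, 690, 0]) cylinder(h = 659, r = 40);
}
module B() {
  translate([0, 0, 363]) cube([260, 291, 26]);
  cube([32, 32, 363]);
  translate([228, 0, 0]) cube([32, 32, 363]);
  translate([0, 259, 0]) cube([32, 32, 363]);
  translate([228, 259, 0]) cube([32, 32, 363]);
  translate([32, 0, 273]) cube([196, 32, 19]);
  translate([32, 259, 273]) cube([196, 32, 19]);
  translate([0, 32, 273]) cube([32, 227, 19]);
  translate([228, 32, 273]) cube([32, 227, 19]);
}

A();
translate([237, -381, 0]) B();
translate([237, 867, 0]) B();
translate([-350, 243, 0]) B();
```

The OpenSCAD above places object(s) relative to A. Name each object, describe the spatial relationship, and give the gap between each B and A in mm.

A is a table. B is a stool. Three stools sit around the table at the −y, +y, −x sides. The gap between each stool and the table is 90 mm.

Each stool's nearest face is 90 mm from the table's bounding box.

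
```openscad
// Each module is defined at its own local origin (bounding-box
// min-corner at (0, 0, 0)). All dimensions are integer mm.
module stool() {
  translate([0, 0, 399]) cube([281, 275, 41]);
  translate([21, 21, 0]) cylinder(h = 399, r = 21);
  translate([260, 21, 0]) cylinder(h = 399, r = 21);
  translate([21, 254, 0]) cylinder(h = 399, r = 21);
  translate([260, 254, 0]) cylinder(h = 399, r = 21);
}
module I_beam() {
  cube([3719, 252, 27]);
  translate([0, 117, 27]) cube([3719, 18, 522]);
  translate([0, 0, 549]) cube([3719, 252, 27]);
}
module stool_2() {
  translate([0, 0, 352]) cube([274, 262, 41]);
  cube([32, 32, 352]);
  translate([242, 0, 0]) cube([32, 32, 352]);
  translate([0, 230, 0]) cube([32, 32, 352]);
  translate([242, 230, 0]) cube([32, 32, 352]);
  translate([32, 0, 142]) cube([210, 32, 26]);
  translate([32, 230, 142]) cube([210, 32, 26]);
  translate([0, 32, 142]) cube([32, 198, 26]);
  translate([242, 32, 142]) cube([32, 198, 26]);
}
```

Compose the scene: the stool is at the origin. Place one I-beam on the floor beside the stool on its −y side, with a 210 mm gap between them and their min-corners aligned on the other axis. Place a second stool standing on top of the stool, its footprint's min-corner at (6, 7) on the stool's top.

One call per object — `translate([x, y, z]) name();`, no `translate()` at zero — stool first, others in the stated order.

stool();
translate([0, -462, 0]) I_beam();
translate([6, 7, 440]) stool_2();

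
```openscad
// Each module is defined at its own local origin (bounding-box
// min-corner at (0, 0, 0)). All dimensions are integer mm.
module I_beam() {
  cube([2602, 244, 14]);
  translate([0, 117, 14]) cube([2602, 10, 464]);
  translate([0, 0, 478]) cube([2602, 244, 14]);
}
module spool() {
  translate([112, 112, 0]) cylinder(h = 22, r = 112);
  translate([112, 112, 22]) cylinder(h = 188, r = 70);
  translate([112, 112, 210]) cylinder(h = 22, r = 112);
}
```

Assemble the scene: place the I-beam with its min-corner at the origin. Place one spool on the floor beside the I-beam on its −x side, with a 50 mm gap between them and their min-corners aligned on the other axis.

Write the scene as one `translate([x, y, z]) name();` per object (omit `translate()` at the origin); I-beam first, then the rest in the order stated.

I_beam();
translate([-274, 0, 0]) spool();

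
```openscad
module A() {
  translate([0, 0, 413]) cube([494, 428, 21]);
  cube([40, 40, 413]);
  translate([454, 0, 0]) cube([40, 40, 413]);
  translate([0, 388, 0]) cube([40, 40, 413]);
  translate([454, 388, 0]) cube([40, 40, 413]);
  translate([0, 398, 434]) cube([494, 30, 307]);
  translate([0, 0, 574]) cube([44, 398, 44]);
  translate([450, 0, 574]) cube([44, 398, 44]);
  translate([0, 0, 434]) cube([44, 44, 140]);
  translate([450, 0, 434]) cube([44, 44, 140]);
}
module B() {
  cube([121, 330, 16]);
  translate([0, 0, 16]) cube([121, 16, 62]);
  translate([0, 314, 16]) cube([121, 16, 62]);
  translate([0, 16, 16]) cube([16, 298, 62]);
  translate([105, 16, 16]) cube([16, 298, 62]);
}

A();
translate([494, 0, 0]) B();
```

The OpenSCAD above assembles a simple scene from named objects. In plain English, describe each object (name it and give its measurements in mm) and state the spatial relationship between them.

A is a chair. The seat is a 494×428×21 mm slab with its top at z = 434 mm, on four 40×40 mm corner legs (flush with the seat edges, standing on z = 0). A flat backrest 30 mm thick, 307 mm tall, spans the full seat width and rises from the seat top along its +y edge, rear face flush with the rear of the seat. Two armrests of 44×44 mm section run along each side from the seat's front edge to the front of the backrest, top faces 184 mm above the seat top and outer faces flush with the seat's x-edges; a 44×44 mm post under the front of each armrest stands on the seat at the front corner.

B is an open storage box with external size 121×330×78 mm and wall thickness 16 mm (the base is also 16 mm thick). The base covers the whole footprint; the four walls stand on the base, with the y-facing walls full-width and the x-facing walls fitting between their inner faces.

The open box is against the chair's +x side, with their −y faces flush.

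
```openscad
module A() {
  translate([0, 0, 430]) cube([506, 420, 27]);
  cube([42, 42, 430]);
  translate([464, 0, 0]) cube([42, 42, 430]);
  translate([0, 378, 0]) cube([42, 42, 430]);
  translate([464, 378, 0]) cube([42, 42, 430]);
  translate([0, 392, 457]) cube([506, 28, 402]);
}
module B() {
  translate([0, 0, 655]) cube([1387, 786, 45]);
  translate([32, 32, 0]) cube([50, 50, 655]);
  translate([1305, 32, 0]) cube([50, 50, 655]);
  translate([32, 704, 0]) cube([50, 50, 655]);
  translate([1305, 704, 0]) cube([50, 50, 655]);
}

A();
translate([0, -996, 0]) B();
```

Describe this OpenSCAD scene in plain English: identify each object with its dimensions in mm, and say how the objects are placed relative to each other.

A is a chair: 506×420 mm seat, 27 mm thick, top at z = 457 mm, on four 42 mm square corner legs flush with the seat edges. A 28 mm thick backrest slab spans the full seat width, extending 402 mm above the seat top, its back face flush with the seat's +y edge.

B is a rectangular dining table. The top is 1387×786×45 mm with its upper surface at z = 700 mm. It stands on four 50×50 mm square legs, each inset 32 mm from the nearest pair of top edges, running from the floor to the underside of the top.

The table is on the floor beside the chair on its −y side.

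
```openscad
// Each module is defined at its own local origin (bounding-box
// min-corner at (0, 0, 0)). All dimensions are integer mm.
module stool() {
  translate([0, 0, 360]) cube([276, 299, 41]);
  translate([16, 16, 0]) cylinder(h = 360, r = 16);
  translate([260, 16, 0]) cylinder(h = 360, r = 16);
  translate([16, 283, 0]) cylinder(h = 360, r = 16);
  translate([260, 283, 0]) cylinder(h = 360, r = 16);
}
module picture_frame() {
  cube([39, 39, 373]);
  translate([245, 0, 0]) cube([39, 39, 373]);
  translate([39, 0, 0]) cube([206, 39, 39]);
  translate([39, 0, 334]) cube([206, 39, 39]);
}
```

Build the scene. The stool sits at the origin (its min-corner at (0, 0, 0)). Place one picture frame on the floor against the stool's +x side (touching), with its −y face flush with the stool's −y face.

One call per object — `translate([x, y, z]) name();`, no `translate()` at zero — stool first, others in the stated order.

stool();
translate([276, 0, 0]) picture_frame();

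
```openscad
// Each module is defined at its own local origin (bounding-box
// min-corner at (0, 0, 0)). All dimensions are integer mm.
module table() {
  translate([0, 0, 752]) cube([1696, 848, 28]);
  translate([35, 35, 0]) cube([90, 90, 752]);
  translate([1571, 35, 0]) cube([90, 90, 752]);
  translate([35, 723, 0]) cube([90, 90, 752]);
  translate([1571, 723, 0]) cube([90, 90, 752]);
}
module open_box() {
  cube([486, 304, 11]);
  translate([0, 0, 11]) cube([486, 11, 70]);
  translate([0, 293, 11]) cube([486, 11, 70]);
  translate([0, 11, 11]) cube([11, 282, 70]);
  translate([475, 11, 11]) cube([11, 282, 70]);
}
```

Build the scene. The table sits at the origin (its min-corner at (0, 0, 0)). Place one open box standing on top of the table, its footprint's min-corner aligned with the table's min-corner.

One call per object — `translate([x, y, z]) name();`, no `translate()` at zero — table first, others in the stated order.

table();
translate([0, 0, 780]) open_box();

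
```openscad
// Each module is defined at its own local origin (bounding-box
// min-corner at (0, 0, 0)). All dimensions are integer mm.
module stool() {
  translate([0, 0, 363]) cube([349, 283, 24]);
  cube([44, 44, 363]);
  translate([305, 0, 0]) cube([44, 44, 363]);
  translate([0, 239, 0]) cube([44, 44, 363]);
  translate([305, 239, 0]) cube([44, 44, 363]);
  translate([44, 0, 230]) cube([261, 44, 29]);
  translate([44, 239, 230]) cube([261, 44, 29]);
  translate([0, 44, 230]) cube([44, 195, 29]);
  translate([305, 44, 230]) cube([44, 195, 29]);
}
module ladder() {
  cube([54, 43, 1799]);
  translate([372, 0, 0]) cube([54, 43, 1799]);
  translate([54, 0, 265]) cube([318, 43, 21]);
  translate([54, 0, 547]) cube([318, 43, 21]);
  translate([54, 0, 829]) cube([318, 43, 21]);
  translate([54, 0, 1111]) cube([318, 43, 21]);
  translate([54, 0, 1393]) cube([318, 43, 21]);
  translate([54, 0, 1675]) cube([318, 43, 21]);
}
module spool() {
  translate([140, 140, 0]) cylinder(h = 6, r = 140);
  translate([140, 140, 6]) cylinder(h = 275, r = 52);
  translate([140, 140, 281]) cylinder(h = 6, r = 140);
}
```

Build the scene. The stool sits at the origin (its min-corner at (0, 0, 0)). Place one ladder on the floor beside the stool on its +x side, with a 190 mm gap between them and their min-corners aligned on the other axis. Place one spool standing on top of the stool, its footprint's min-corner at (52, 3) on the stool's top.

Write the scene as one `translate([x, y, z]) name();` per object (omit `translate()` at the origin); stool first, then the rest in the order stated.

stool();
translate([539, 0, 0]) ladder();
translate([52, 3, 387]) spool();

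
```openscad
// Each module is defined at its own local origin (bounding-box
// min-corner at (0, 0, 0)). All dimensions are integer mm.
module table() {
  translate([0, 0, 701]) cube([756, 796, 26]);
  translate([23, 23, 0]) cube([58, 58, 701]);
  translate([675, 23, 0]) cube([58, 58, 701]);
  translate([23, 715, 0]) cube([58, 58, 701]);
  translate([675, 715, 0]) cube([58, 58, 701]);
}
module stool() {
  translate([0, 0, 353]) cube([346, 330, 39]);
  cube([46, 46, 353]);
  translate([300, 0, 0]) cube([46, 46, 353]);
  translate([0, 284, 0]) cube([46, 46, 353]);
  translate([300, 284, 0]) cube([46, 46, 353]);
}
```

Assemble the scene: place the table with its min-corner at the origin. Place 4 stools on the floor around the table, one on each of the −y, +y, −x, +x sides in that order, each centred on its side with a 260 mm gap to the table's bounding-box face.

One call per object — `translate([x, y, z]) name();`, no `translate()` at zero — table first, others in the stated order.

table();
translate([205, -590, 0]) stool();
translate([205, 1056, 0]) stool();
translate([-606, 233, 0]) stool();
translate([1016, 233, 0]) stool();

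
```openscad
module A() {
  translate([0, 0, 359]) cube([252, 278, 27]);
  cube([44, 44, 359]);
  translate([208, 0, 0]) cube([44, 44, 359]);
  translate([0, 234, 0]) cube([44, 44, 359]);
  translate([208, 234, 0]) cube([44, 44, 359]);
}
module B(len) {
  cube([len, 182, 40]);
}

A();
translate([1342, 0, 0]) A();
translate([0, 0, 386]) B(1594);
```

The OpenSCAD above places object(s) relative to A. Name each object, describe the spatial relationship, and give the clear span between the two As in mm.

Second stool starts at x = 1342; first ends at x = 252; clear span = 1342 − 252 = 1090 mm.

A is a stool. B is a beam. A beam spans the tops of two stools. The clear span between the two stools is 1090 mm.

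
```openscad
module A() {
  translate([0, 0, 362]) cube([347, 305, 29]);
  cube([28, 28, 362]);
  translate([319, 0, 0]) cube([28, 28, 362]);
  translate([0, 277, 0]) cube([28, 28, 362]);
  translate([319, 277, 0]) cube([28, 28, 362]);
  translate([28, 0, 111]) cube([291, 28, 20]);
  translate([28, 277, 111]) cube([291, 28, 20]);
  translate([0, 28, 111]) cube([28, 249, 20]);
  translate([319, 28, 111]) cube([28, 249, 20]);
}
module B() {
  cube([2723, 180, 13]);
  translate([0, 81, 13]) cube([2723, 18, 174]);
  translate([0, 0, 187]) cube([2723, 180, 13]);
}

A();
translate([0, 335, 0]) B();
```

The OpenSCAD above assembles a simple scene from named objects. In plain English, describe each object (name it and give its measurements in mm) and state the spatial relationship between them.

A is a four-legged stool. The seat is 347×305 mm, 29 mm thick, top at z = 391 mm. It stands on four square legs, each 28×28 mm in cross-section, from z = 0 to the seat underside, each flush with a corner of the seat. Four stretchers, 28 mm wide and 20 mm tall, connect adjacent legs with their undersides at z = 111 mm, each running between the inner faces of the legs it joins and aligned with the legs' outer faces on the other axis.

B is an I-beam lying along x, 2723 mm long. Overall section height 200 mm. Two flanges 180 mm wide (y) and 13 mm thick, one on the floor and one at the top; a web 18 mm thick runs between them, centred on the flange width.

The I-beam is on the floor beside the stool on its +y side.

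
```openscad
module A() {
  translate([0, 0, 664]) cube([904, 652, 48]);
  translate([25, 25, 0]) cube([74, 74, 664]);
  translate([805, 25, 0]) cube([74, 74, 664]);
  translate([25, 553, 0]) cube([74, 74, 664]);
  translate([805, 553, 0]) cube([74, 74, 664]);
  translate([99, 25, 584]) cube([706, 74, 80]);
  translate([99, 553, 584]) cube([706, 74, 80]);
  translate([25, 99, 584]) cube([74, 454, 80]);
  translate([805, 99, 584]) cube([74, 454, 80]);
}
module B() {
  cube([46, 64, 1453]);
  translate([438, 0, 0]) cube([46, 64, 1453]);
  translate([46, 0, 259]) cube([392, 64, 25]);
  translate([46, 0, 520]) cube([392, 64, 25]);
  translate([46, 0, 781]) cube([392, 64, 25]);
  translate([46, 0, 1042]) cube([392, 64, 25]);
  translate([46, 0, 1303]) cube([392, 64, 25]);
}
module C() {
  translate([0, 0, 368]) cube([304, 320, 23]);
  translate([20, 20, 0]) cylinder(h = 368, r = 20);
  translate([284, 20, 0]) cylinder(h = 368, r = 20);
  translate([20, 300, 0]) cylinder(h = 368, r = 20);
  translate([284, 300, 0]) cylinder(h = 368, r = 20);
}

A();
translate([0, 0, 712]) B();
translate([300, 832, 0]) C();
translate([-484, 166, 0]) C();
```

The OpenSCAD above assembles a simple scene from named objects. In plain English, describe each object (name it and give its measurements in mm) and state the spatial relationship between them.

A is a table with a 904×652 mm rectangular top, 48 mm thick, top surface at z = 712 mm, supported by four 74×74 mm square legs, each inset 25 mm from the nearest pair of top edges, running from the floor. Four apron rails, 74 mm thick and 80 mm tall, run between adjacent legs with their top edges flush with the underside of the top and their outer faces flush with the legs' outer faces.

B is a wooden ladder with two side rails of 46×64 mm section and 1453 mm height, set 484 mm apart overall. Between them run 5 rectangular rungs (64 mm deep, 25 mm thick), front faces flush with the rails' −y face. The bottom of the first rung is 259 mm above the floor and each subsequent rung is 261 mm higher than the one below.

C is a four-legged stool. The seat is 304×320 mm, 23 mm thick, top at z = 391 mm. It stands on four round legs, each 40 mm in diameter, from z = 0 to the seat underside, each leg's axis is inset half a diameter from the nearest pair of seat edges (so the leg's bounding box is flush with the corner).

The ladder is on top of the table. Two stools sit around the table at the +y, −x sides.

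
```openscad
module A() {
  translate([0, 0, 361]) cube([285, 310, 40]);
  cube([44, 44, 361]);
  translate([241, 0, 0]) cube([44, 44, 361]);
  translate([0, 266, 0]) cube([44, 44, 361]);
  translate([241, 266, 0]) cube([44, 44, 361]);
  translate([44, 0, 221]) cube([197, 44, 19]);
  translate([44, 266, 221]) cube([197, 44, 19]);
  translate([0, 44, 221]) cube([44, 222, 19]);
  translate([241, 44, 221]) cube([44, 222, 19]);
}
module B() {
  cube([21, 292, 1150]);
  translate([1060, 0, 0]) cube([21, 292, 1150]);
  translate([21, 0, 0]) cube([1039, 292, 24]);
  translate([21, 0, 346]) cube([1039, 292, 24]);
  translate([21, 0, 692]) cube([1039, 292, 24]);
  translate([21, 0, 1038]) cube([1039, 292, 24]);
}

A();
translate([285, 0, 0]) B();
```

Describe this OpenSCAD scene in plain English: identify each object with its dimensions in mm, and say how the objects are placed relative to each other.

A is a four-legged stool. The seat is a 285×310×40 mm slab whose top surface is at z = 401 mm; four square legs, each 44×44 mm in cross-section, run from the floor (z = 0) to the underside of the seat, each flush with a corner of the seat. Four stretchers, 44 mm wide and 19 mm tall, connect adjacent legs with their undersides at z = 221 mm, each running between the inner faces of the legs it joins and aligned with the legs' outer faces on the other axis.

B is an open bookshelf. Two side panels, each 21 mm thick, 292 mm deep and 1150 mm tall, stand 1081 mm apart (outside-to-outside). Between them sit 4 shelves, each 24 mm thick and 292 mm deep, spanning the full gap between the sides. The bottom shelf rests on the floor (its underside at z = 0) and the clear gap between one shelf's top and the next shelf's underside is 322 mm.

The bookshelf is against the stool's +x side, with their −y faces flush.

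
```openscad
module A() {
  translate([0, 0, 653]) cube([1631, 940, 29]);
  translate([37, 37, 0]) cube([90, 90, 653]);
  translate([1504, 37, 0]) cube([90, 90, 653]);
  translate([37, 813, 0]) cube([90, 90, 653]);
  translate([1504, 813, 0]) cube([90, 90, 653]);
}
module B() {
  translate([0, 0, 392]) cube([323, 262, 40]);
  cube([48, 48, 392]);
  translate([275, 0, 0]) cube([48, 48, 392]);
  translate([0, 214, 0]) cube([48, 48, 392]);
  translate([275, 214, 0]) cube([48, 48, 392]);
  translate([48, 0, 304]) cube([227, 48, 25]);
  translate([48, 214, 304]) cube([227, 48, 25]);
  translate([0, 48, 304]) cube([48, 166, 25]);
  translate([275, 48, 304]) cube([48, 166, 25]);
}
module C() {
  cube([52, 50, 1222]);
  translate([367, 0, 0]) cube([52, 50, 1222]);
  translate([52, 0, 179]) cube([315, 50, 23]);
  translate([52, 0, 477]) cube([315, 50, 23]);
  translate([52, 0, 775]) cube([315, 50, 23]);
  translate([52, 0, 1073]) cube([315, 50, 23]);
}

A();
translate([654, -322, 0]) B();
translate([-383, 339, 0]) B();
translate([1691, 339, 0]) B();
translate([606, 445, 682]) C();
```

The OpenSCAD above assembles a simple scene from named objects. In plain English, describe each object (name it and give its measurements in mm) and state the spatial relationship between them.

A is a table with a 1631×940 mm rectangular top, 29 mm thick, top surface at z = 682 mm, supported by four 90×90 mm square legs, each inset 37 mm from the nearest pair of top edges, running from the floor.

B is a simple wooden stool: a rectangular seat 323 mm (x) by 262 mm (y), 40 mm thick, top face at z = 432 mm, on four square legs, each 48×48 mm in cross-section. The legs rest on z = 0, each flush with a corner of the seat. Four stretchers, 48 mm wide and 25 mm tall, connect adjacent legs with their undersides at z = 304 mm, each running between the inner faces of the legs it joins and aligned with the legs' outer faces on the other axis.

C is a straight ladder. Two 52×50 mm vertical rails, 1222 mm tall, stand 419 mm apart (outside-to-outside) with their front faces coplanar on the −y side. 4 rungs, each 50 mm deep and 23 mm tall, span between the inner faces of the rails, front faces flush with the rails. The lowest rung's underside is at z = 179 mm and rungs are spaced 298 mm apart (underside to underside).

Three stools sit around the table at the −y, −x, +x sides. The ladder is on top of the table, centred.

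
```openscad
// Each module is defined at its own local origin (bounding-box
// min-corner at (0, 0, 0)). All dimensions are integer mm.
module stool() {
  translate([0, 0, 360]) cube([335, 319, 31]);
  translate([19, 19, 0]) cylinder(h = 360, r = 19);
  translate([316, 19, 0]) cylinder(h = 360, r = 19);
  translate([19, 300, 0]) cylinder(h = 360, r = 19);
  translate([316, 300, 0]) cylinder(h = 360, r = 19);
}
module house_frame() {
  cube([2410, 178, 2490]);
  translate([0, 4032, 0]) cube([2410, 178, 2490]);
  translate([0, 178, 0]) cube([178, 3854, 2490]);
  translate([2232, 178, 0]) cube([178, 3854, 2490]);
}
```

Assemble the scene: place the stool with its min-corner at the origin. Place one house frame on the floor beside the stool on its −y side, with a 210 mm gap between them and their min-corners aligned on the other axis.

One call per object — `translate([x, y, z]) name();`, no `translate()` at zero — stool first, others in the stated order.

stool();
translate([0, -4420, 0]) house_frame();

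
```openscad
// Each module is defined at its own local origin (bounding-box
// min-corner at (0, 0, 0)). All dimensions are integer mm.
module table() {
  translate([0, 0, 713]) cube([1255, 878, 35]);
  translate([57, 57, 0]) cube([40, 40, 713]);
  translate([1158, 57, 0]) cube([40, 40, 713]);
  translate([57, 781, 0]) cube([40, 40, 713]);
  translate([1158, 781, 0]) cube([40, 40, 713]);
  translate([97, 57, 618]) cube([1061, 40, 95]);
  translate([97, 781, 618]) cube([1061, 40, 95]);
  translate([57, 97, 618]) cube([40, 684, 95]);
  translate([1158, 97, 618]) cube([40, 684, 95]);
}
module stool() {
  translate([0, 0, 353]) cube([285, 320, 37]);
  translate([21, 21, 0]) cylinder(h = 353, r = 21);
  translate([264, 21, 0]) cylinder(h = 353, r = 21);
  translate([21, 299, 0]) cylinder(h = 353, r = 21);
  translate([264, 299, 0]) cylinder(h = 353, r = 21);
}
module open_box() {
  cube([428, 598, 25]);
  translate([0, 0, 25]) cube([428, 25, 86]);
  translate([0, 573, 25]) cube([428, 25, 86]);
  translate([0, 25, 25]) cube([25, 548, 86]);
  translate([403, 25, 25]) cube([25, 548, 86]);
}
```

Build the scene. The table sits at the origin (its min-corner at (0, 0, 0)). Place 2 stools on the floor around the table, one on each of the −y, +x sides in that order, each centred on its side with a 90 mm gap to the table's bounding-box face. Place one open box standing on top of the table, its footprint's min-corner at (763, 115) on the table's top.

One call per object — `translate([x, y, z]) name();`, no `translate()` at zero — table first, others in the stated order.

table();
translate([485, -410, 0]) stool();
translate([1345, 279, 0]) stool();
translate([763, 115, 748]) open_box();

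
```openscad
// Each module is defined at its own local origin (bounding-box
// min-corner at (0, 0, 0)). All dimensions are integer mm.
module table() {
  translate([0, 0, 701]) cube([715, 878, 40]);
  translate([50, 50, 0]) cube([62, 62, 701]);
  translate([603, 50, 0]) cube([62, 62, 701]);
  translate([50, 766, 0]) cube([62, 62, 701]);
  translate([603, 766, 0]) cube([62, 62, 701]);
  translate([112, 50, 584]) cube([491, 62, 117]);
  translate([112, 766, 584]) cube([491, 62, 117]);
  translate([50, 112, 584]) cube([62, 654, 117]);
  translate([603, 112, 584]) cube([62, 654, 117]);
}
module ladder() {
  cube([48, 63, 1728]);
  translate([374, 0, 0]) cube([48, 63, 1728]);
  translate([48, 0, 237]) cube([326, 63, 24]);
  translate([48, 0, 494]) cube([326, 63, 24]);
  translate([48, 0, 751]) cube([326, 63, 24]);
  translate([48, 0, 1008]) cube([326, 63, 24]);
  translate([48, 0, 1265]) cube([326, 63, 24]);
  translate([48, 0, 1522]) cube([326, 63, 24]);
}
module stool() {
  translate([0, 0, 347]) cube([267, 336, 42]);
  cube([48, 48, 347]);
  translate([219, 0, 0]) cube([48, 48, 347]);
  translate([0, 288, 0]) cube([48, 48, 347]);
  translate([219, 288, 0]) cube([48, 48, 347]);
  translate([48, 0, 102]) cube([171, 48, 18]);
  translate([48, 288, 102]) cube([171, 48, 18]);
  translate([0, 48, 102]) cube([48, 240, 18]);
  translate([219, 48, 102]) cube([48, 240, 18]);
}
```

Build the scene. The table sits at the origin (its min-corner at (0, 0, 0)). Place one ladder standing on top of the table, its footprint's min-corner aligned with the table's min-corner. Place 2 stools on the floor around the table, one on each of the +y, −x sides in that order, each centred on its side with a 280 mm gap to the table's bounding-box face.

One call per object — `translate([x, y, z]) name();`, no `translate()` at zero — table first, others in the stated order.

table();
translate([0, 0, 741]) ladder();
translate([224, 1158, 0]) stool();
translate([-547, 271, 0]) stool();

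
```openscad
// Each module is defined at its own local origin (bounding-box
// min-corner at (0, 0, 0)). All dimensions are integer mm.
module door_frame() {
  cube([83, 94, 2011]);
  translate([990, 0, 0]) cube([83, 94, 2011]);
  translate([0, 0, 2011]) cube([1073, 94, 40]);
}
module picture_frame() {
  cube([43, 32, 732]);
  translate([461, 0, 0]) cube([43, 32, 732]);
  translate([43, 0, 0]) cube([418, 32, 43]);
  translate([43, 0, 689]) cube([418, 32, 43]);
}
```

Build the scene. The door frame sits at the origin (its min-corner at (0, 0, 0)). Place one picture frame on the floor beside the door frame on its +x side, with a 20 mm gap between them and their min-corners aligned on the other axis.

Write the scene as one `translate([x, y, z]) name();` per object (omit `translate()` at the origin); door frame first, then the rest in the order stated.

door_frame();
translate([1093, 0, 0]) picture_frame();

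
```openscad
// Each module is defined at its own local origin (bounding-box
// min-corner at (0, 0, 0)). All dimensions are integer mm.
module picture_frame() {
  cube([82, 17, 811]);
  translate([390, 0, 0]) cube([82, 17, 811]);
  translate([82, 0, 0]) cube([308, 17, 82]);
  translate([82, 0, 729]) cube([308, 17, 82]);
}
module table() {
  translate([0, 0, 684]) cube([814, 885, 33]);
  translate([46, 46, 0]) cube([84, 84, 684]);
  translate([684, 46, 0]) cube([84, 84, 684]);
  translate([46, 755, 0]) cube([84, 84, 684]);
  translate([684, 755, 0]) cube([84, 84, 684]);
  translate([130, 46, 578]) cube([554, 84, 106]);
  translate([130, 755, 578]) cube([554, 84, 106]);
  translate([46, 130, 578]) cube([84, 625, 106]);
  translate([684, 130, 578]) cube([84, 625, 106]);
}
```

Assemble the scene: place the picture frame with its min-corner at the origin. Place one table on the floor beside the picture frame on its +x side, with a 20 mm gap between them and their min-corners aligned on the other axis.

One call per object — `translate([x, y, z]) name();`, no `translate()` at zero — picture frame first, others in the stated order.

picture_frame();
translate([492, 0, 0]) table();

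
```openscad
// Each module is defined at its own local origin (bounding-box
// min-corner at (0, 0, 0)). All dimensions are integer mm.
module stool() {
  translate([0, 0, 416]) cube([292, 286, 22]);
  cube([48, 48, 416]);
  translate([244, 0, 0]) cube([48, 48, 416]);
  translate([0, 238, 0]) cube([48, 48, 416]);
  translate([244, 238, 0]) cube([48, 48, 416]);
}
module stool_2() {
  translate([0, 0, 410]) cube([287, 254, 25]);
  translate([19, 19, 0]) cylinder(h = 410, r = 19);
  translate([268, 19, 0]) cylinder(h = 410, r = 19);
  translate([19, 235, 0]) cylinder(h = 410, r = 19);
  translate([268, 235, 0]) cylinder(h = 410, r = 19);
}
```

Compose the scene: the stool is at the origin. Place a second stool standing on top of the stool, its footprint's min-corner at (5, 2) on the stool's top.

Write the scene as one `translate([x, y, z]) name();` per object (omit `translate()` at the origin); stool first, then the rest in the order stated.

stool();
translate([5, 2, 438]) stool_2();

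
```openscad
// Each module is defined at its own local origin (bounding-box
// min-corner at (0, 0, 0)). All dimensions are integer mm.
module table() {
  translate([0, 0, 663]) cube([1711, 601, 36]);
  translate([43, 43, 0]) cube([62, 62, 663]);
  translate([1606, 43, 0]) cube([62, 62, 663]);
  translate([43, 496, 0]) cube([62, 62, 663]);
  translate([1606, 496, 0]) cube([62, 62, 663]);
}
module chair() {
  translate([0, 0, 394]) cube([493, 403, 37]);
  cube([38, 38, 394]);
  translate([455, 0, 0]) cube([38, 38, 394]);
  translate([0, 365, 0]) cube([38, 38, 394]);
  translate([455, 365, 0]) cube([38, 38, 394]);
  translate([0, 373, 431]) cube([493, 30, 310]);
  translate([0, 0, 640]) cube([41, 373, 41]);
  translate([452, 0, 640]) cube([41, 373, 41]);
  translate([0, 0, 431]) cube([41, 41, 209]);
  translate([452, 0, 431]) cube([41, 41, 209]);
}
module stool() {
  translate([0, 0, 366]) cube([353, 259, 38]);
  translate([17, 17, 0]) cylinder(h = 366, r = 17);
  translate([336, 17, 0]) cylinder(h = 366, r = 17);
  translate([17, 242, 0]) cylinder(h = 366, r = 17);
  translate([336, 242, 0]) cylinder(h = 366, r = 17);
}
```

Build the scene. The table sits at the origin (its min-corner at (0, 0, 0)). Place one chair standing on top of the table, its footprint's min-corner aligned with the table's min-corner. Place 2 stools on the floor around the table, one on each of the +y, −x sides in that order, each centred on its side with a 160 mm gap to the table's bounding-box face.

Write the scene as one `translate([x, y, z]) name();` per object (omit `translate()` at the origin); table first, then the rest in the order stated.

table();
translate([0, 0, 699]) chair();
translate([679, 761, 0]) stool();
translate([-513, 171, 0]) stool();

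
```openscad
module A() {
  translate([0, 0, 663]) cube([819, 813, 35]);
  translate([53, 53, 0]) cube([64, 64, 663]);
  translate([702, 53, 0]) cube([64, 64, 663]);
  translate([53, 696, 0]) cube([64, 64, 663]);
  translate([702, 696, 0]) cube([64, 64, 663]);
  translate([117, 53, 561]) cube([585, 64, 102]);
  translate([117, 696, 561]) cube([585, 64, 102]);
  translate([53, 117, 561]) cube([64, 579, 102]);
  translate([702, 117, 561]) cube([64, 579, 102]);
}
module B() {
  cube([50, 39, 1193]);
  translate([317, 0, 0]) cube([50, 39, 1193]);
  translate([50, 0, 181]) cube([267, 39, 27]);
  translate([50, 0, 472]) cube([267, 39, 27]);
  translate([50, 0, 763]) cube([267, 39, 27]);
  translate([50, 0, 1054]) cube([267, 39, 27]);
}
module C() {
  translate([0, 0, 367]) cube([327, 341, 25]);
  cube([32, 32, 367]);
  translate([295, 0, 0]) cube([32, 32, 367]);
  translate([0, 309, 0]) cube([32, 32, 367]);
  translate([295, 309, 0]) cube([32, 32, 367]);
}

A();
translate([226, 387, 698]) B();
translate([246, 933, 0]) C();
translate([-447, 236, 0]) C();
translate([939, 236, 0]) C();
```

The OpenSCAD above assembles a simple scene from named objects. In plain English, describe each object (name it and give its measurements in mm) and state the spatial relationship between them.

A is a table: top 819 mm (x) × 813 mm (y), 35 mm thick, upper face at z = 698 mm, on four 64×64 mm square legs, each inset 53 mm from the nearest pair of top edges, running from z = 0 to the bottom of the top. Four apron rails, 64 mm thick and 102 mm tall, run between adjacent legs with their top edges flush with the underside of the top and their outer faces flush with the legs' outer faces.

B is a straight ladder. Two 50×39 mm vertical rails, 1193 mm tall, stand 367 mm apart (outside-to-outside) with their front faces coplanar on the −y side. 4 rungs, each 39 mm deep and 27 mm tall, span between the inner faces of the rails, front faces flush with the rails. The lowest rung's underside is at z = 181 mm and rungs are spaced 291 mm apart (underside to underside).

C is a four-legged stool. The seat is a 327×341×25 mm slab whose top surface is at z = 392 mm; four square legs, each 32×32 mm in cross-section, run from the floor (z = 0) to the underside of the seat, each flush with a corner of the seat.

The ladder is on top of the table, centred. Three stools sit around the table at the +y, −x, +x sides.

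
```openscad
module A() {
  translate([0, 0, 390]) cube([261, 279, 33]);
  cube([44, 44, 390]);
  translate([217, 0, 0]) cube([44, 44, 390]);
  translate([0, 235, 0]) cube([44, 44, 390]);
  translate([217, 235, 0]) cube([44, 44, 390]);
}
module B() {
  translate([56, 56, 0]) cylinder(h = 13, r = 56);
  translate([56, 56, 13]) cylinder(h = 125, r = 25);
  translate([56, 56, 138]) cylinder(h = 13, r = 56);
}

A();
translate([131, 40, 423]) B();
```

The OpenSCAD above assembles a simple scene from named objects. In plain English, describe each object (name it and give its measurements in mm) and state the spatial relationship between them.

A is a four-legged stool. The seat is a 261×279×33 mm slab whose top surface is at z = 423 mm; four square legs, each 44×44 mm in cross-section, run from the floor (z = 0) to the underside of the seat, each flush with a corner of the seat.

B is a spool: two coaxial disc flanges of radius 56 mm and thickness 13 mm, joined by a core cylinder of radius 25 mm and height 125 mm. The lower flange rests on z = 0 and the three cylinders share a vertical axis.

The spool is on top of the stool.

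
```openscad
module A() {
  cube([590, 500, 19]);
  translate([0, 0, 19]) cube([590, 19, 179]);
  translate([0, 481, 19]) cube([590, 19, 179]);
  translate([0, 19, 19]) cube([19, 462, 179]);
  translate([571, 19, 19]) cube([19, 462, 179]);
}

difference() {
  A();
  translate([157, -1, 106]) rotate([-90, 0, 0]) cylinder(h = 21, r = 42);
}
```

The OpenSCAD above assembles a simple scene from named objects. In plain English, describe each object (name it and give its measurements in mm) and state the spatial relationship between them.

A is an open-topped rectangular box: outside dimensions 590×500×198 mm, with a uniform wall and base thickness of 19 mm. The base is a full 590×500 slab on the floor; four walls sit on top of the base. The front and back walls (the −y and +y sides) span the full width; the two side walls fit between them.

The open box has a circular hole of radius 42 mm through its front wall, centred at (x = 157, z = 106).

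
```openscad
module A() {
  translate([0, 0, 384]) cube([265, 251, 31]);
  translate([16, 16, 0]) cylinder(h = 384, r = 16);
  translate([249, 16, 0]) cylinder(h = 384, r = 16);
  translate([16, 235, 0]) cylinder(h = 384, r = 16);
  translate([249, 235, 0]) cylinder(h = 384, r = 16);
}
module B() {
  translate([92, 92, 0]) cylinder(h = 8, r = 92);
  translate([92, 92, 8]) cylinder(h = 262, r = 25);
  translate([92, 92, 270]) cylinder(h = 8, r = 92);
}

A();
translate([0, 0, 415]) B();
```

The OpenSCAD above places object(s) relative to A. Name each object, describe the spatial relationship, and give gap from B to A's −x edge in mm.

The spool's min-x is at 0; the stool's min-x is 0; gap = 0 mm.

A is a stool. B is a spool. The spool is on top of the stool. The gap from the spool to the stool's −x edge is 0 mm.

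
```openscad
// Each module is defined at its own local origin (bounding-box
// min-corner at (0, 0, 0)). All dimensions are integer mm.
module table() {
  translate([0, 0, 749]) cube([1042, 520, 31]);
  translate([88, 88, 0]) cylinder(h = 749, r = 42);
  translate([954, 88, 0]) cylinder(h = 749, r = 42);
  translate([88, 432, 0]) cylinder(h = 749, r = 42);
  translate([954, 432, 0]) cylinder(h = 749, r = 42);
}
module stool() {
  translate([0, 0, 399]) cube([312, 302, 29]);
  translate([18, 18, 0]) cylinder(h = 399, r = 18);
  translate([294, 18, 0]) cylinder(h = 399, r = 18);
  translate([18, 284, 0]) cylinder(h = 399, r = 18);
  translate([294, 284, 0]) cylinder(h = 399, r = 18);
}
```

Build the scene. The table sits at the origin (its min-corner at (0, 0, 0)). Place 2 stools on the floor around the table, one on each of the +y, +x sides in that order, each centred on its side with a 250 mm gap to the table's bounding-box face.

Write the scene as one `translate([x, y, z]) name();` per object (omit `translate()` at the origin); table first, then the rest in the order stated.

table();
translate([365, 770, 0]) stool();
translate([1292, 109, 0]) stool();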